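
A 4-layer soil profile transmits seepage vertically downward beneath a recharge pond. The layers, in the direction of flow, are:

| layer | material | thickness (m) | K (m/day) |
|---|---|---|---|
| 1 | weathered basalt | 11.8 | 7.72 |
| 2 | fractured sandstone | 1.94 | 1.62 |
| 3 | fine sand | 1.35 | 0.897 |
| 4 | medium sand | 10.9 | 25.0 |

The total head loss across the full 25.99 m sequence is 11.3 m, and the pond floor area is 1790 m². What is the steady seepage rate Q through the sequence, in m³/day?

4330

Flow is perpendicular to layering, so the layers act in series and the equivalent K is the thickness-weighted harmonic mean.
Total thickness L = 11.8 + 1.94 + 1.35 + 10.9 = 25.99 m.
Σ(b_i/K_i) = 11.8/7.72 + 1.94/1.62 + 1.35/0.897 + 10.9/25.0 = 4.667 d.
K_eq = L / Σ(b_i/K_i) = 25.99 / 4.667 = 5.569 m/day.
Q = K_eq · A · (Δh/L) = 5.569 × 1790 × (11.3/25.99) = 4334 m³/day.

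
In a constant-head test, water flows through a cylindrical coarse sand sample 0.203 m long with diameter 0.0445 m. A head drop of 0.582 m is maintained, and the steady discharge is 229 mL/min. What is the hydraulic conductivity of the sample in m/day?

Cross-sectional area A = π·(d/2)² = π × (0.0445/2)² = 0.001555 m².
Convert discharge: 229 mL/min = 3.817e-06 m³/s.
Darcy's law rearranged: K = Q·L / (A·Δh) = 3.817e-06 × 0.203 / (0.001555 × 0.582) = 0.0008559 m/s = 73.95 m/day.

74.0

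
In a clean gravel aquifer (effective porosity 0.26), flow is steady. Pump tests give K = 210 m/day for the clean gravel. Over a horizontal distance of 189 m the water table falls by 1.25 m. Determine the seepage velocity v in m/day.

Hydraulic gradient i = Δh / L = 1.25 / 189 = 0.006614.
Darcy flux q = K · i = 210.0 × 0.006614 = 1.389 m/day.
Seepage velocity v = q / n_e = 1.389 / 0.26 = 5.342 m/day.

5.34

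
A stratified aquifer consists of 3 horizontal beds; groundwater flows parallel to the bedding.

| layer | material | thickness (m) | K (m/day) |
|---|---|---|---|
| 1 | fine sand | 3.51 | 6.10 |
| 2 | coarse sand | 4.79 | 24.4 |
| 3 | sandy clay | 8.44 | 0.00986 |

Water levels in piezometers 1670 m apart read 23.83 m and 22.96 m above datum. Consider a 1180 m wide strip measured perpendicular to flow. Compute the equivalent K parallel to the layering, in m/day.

Flow is parallel to layering, so each bed carries its own Darcy discharge and the transmissivities add.
Σ(K_i·b_i) = 6.10×3.51 + 24.4×4.79 + 0.00986×8.44 = 138.4 m²/day.
Total thickness b = 16.74 m, so K_eq = Σ(K_i·b_i)/b = 8.266 m/day.

8.27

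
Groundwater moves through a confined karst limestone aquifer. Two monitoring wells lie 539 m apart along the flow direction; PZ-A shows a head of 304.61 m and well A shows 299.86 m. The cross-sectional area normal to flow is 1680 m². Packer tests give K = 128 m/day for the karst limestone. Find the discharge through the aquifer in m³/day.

1900

Hydraulic gradient i = (304.61 − 299.86) / 539 = 4.75 / 539 = 0.008813.
Darcy's law: Q = K · A · i = 128.0 × 1680 × 0.008813 = 1895 m³/day.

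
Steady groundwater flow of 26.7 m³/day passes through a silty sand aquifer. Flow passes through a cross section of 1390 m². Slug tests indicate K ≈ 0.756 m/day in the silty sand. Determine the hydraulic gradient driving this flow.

From Q = K·A·i, i = Q / (K·A) = 26.7 / (0.7560 × 1390) = 0.02541.

0.0254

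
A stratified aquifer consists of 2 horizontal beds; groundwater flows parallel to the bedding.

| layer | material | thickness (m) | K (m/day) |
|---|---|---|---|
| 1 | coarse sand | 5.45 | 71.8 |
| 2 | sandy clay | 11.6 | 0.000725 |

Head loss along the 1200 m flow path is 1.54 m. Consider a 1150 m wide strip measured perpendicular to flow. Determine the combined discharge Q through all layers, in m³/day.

578

Flow is parallel to layering, so each bed carries its own Darcy discharge and the transmissivities add.
Σ(K_i·b_i) = 71.8×5.45 + 0.000725×11.6 = 391.3 m²/day.
Hydraulic gradient i = Δh / L = 1.54 / 1200 = 0.001283.
Q = Σ(K_i·b_i) · W · i = 391.3 × 1150 × 0.001283 = 577.5 m³/day.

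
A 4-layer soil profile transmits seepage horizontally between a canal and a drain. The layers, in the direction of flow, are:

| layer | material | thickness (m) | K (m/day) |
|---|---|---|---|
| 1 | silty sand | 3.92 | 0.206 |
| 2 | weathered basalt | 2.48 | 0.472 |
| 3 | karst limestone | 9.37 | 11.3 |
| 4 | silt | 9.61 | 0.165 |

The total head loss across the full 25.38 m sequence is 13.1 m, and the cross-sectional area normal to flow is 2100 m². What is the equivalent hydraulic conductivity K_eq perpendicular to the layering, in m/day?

0.304

Flow is perpendicular to layering, so the layers act in series and the equivalent K is the thickness-weighted harmonic mean.
Total thickness L = 3.92 + 2.48 + 9.37 + 9.61 = 25.38 m.
Σ(b_i/K_i) = 3.92/0.206 + 2.48/0.472 + 9.37/11.3 + 9.61/0.165 = 83.35 d.
K_eq = L / Σ(b_i/K_i) = 25.38 / 83.35 = 0.3045 m/day.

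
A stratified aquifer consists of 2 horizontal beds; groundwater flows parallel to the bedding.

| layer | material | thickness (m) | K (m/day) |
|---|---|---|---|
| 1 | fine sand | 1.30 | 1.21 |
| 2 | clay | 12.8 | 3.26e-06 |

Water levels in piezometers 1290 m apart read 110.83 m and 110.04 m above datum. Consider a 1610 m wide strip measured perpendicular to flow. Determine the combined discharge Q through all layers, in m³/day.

1.55

Flow is parallel to layering, so each bed carries its own Darcy discharge and the transmissivities add.
Σ(K_i·b_i) = 1.21×1.30 + 3.26e-06×12.8 = 1.573 m²/day.
Hydraulic gradient i = (110.83 − 110.04) / 1290 = 0.79 / 1290 = 0.0006124.
Q = Σ(K_i·b_i) · W · i = 1.573 × 1610 × 0.0006124 = 1.551 m³/day.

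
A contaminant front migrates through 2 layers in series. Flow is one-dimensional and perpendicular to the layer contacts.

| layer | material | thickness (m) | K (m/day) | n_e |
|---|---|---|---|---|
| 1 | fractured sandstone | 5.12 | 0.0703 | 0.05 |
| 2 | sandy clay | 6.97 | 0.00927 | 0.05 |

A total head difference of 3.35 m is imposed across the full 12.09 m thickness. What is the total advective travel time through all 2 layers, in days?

With flow normal to the layers, continuity requires the same specific discharge q through every layer.
Σ(b_i/K_i) = 5.12/0.0703 + 6.97/0.00927 = 824.7 d.
q = Δh / Σ(b_i/K_i) = 3.35 / 824.7 = 0.004062 m/day.
In each layer the seepage velocity is v_i = q/n_i, so the layer transit time is t_i = b_i·n_i / q:
  layer 1 (fractured sandstone): t_1 = 5.12 × 0.05 / 0.004062 = 63.02 d
  layer 2 (sandy clay): t_2 = 6.97 × 0.05 / 0.004062 = 85.80 d
Total t = Σ t_i = 148.8 days.

149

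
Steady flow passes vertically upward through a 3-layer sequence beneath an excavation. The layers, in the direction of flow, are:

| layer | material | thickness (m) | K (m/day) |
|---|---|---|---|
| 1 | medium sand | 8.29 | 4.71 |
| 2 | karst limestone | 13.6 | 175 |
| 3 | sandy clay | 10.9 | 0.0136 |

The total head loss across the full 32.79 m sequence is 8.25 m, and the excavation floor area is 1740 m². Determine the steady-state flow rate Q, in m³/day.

17.9

Flow is perpendicular to layering, so the layers act in series and the equivalent K is the thickness-weighted harmonic mean.
Total thickness L = 8.29 + 13.6 + 10.9 = 32.79 m.
Σ(b_i/K_i) = 8.29/4.71 + 13.6/175 + 10.9/0.0136 = 803.3 d.
K_eq = L / Σ(b_i/K_i) = 32.79 / 803.3 = 0.04082 m/day.
Q = K_eq · A · (Δh/L) = 0.04082 × 1740 × (8.25/32.79) = 17.87 m³/day.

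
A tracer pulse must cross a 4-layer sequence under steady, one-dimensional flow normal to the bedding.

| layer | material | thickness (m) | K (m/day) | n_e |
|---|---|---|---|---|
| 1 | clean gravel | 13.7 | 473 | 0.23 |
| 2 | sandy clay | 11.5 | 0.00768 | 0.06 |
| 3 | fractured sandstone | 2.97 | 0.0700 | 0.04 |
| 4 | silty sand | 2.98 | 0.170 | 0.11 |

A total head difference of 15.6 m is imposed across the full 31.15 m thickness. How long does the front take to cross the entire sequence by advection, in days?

With flow normal to the layers, continuity requires the same specific discharge q through every layer.
Σ(b_i/K_i) = 13.7/473 + 11.5/0.00768 + 2.97/0.0700 + 2.98/0.170 = 1557 d.
q = Δh / Σ(b_i/K_i) = 15.6 / 1557 = 0.01002 m/day.
In each layer the seepage velocity is v_i = q/n_i, so the layer transit time is t_i = b_i·n_i / q:
  layer 1 (clean gravel): t_1 = 13.7 × 0.23 / 0.01002 = 314.6 d
  layer 2 (sandy clay): t_2 = 11.5 × 0.06 / 0.01002 = 68.88 d
  layer 3 (fractured sandstone): t_3 = 2.97 × 0.04 / 0.01002 = 11.86 d
  layer 4 (silty sand): t_4 = 2.98 × 0.11 / 0.01002 = 32.73 d
Total t = Σ t_i = 428.0 days.

428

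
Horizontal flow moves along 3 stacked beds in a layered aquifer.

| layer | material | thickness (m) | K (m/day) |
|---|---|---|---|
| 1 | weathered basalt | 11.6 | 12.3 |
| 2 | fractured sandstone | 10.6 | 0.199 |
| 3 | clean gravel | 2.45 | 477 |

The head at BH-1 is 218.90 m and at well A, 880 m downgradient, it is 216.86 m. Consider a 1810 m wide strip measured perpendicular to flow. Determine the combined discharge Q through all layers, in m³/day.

Flow is parallel to layering, so each bed carries its own Darcy discharge and the transmissivities add.
Σ(K_i·b_i) = 12.3×11.6 + 0.199×10.6 + 477×2.45 = 1313 m²/day.
Hydraulic gradient i = (218.90 − 216.86) / 880 = 2.04 / 880 = 0.002318.
Q = Σ(K_i·b_i) · W · i = 1313 × 1810 × 0.002318 = 5511 m³/day.

5510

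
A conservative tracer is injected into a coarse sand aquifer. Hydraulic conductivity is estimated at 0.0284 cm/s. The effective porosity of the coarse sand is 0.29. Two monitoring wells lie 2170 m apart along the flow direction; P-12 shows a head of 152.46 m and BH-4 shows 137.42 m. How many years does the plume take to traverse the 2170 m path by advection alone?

10.1

Convert K: 0.0284 cm/s × 864 = 24.54 m/day.
Hydraulic gradient i = (152.46 − 137.42) / 2170 = 15.04 / 2170 = 0.006931.
Darcy flux q = K · i = 24.54 × 0.006931 = 0.1701 m/day.
Seepage velocity v = q / n_e = 0.1701 / 0.29 = 0.5864 m/day.
Travel time t = L / v = 2170 / 0.5864 = 3700 days = 10.13 years.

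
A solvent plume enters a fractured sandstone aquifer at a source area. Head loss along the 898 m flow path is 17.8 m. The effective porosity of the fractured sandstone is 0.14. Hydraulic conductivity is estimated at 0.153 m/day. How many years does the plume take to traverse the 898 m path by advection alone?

Hydraulic gradient i = Δh / L = 17.8 / 898 = 0.01982.
Darcy flux q = K · i = 0.1530 × 0.01982 = 0.003033 m/day.
Seepage velocity v = q / n_e = 0.003033 / 0.14 = 0.02166 m/day.
Travel time t = L / v = 898 / 0.02166 = 41454 days = 113.5 years.

113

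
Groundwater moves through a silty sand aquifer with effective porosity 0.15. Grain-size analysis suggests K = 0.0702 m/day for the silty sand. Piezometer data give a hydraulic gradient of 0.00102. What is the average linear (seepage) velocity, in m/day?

0.000477

Hydraulic gradient i = 0.00102.
Darcy flux q = K · i = 0.07020 × 0.001020 = 7.160e-05 m/day.
Seepage velocity v = q / n_e = 7.160e-05 / 0.15 = 0.0004774 m/day.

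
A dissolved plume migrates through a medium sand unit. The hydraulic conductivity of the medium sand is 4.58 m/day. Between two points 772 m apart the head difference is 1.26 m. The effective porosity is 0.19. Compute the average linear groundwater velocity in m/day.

Hydraulic gradient i = Δh / L = 1.26 / 772 = 0.001632.
Darcy flux q = K · i = 4.580 × 0.001632 = 0.007475 m/day.
Seepage velocity v = q / n_e = 0.007475 / 0.19 = 0.03934 m/day.

0.0393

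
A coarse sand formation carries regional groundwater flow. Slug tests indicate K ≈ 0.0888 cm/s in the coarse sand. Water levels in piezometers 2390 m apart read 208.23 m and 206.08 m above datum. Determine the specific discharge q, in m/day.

Convert K: 0.0888 cm/s × 864 = 76.72 m/day.
Hydraulic gradient i = (208.23 − 206.08) / 2390 = 2.15 / 2390 = 0.0008996.
Specific discharge q = K · i = 76.72 × 0.0008996 = 0.06902 m/day.

0.0690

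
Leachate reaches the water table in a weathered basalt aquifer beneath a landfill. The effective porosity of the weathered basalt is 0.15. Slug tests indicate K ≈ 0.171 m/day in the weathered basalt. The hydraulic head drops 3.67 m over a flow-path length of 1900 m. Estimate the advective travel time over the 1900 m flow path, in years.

2360

Hydraulic gradient i = Δh / L = 3.67 / 1900 = 0.001932.
Darcy flux q = K · i = 0.1710 × 0.001932 = 0.0003303 m/day.
Seepage velocity v = q / n_e = 0.0003303 / 0.15 = 0.002202 m/day.
Travel time t = L / v = 1900 / 0.002202 = 8.629e+05 days = 2362 years.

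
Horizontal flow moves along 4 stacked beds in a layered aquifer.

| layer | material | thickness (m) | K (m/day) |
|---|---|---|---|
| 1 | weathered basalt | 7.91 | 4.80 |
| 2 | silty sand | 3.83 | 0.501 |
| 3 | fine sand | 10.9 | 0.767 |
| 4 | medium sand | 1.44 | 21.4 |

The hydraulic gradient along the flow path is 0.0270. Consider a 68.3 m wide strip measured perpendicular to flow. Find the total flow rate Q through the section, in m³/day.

Flow is parallel to layering, so each bed carries its own Darcy discharge and the transmissivities add.
Σ(K_i·b_i) = 4.80×7.91 + 0.501×3.83 + 0.767×10.9 + 21.4×1.44 = 79.06 m²/day.
Hydraulic gradient i = 0.0270.
Q = Σ(K_i·b_i) · W · i = 79.06 × 68.3 × 0.02700 = 145.8 m³/day.

146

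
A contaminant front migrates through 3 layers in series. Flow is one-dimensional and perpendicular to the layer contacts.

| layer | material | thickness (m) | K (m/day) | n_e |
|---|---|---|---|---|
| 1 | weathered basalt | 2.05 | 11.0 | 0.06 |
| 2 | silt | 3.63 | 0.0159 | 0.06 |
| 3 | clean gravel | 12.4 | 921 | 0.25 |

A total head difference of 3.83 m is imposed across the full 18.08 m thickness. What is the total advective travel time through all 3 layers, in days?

With flow normal to the layers, continuity requires the same specific discharge q through every layer.
Σ(b_i/K_i) = 2.05/11.0 + 3.63/0.0159 + 12.4/921 = 228.5 d.
q = Δh / Σ(b_i/K_i) = 3.83 / 228.5 = 0.01676 m/day.
In each layer the seepage velocity is v_i = q/n_i, so the layer transit time is t_i = b_i·n_i / q:
  layer 1 (weathered basalt): t_1 = 2.05 × 0.06 / 0.01676 = 7.338 d
  layer 2 (silt): t_2 = 3.63 × 0.06 / 0.01676 = 12.99 d
  layer 3 (clean gravel): t_3 = 12.4 × 0.25 / 0.01676 = 184.9 d
Total t = Σ t_i = 205.3 days.

205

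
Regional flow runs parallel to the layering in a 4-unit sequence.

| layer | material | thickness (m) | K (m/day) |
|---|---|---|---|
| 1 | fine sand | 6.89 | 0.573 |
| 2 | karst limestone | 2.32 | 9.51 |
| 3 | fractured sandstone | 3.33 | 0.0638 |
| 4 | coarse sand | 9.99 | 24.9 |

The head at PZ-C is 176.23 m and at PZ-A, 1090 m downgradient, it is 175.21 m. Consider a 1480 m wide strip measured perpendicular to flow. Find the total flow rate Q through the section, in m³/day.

381

Flow is parallel to layering, so each bed carries its own Darcy discharge and the transmissivities add.
Σ(K_i·b_i) = 0.573×6.89 + 9.51×2.32 + 0.0638×3.33 + 24.9×9.99 = 275.0 m²/day.
Hydraulic gradient i = (176.23 − 175.21) / 1090 = 1.02 / 1090 = 0.0009358.
Q = Σ(K_i·b_i) · W · i = 275.0 × 1480 × 0.0009358 = 380.8 m³/day.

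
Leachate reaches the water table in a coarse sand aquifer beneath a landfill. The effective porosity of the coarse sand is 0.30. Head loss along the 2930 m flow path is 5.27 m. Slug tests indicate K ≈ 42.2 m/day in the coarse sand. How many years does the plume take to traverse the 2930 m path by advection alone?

Hydraulic gradient i = Δh / L = 5.27 / 2930 = 0.001799.
Darcy flux q = K · i = 42.20 × 0.001799 = 0.07590 m/day.
Seepage velocity v = q / n_e = 0.07590 / 0.30 = 0.2530 m/day.
Travel time t = L / v = 2930 / 0.2530 = 11581 days = 31.71 years.

31.7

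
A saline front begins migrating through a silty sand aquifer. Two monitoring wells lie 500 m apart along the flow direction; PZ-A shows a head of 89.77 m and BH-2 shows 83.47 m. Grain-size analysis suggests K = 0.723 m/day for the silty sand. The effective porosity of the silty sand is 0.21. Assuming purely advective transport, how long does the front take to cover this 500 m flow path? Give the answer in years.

31.6

Hydraulic gradient i = (89.77 − 83.47) / 500 = 6.3 / 500 = 0.01260.
Darcy flux q = K · i = 0.7230 × 0.01260 = 0.009110 m/day.
Seepage velocity v = q / n_e = 0.009110 / 0.21 = 0.04338 m/day.
Travel time t = L / v = 500 / 0.04338 = 11526 days = 31.56 years.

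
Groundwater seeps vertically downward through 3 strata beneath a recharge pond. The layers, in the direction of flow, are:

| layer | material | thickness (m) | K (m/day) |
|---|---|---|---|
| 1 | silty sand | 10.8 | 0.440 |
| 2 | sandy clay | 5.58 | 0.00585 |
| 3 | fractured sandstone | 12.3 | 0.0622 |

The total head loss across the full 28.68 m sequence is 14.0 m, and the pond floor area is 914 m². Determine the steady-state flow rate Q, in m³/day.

Flow is perpendicular to layering, so the layers act in series and the equivalent K is the thickness-weighted harmonic mean.
Total thickness L = 10.8 + 5.58 + 12.3 = 28.68 m.
Σ(b_i/K_i) = 10.8/0.440 + 5.58/0.00585 + 12.3/0.0622 = 1176 d.
K_eq = L / Σ(b_i/K_i) = 28.68 / 1176 = 0.02438 m/day.
Q = K_eq · A · (Δh/L) = 0.02438 × 914 × (14.0/28.68) = 10.88 m³/day.

10.9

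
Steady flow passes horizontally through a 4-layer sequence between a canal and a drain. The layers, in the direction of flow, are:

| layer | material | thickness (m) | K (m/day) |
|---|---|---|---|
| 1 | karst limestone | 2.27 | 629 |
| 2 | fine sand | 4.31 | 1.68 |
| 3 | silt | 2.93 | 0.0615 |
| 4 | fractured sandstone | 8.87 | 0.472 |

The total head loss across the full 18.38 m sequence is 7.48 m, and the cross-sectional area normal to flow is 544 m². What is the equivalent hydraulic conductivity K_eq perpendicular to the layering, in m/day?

Flow is perpendicular to layering, so the layers act in series and the equivalent K is the thickness-weighted harmonic mean.
Total thickness L = 2.27 + 4.31 + 2.93 + 8.87 = 18.38 m.
Σ(b_i/K_i) = 2.27/629 + 4.31/1.68 + 2.93/0.0615 + 8.87/0.472 = 69.00 d.
K_eq = L / Σ(b_i/K_i) = 18.38 / 69.00 = 0.2664 m/day.

0.266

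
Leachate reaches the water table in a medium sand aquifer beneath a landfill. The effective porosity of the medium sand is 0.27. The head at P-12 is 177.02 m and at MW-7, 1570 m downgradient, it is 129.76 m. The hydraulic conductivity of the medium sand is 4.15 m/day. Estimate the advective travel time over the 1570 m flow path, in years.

Hydraulic gradient i = (177.02 − 129.76) / 1570 = 47.26 / 1570 = 0.03010.
Darcy flux q = K · i = 4.150 × 0.03010 = 0.1249 m/day.
Seepage velocity v = q / n_e = 0.1249 / 0.27 = 0.4627 m/day.
Travel time t = L / v = 1570 / 0.4627 = 3393 days = 9.290 years.

9.29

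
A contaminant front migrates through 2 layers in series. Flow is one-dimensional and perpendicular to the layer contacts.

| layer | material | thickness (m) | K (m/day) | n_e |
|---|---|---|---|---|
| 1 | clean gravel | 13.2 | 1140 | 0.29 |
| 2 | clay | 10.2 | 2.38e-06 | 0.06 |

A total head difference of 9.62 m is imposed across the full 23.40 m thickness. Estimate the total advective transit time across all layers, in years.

5420

With flow normal to the layers, continuity requires the same specific discharge q through every layer.
Σ(b_i/K_i) = 13.2/1140 + 10.2/2.38e-06 = 4.286e+06 d.
q = Δh / Σ(b_i/K_i) = 9.62 / 4.286e+06 = 2.245e-06 m/day.
In each layer the seepage velocity is v_i = q/n_i, so the layer transit time is t_i = b_i·n_i / q:
  layer 1 (clean gravel): t_1 = 13.2 × 0.29 / 2.245e-06 = 1.705e+06 d
  layer 2 (clay): t_2 = 10.2 × 0.06 / 2.245e-06 = 2.726e+05 d
Total t = Σ t_i = 1.978e+06 days = 5416 years.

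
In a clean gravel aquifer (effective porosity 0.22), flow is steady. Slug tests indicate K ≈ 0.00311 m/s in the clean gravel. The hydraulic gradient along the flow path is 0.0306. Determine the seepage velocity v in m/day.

Convert K: 0.00311 m/s × 86400 = 268.7 m/day.
Hydraulic gradient i = 0.0306.
Darcy flux q = K · i = 268.7 × 0.03060 = 8.222 m/day.
Seepage velocity v = q / n_e = 8.222 / 0.22 = 37.37 m/day.

37.4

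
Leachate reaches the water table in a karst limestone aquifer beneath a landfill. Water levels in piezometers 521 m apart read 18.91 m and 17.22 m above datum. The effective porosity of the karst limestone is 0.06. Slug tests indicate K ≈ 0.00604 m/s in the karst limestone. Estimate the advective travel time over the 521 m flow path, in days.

18.5

Convert K: 0.00604 m/s × 86400 = 521.9 m/day.
Hydraulic gradient i = (18.91 − 17.22) / 521 = 1.69 / 521 = 0.003244.
Darcy flux q = K · i = 521.9 × 0.003244 = 1.693 m/day.
Seepage velocity v = q / n_e = 1.693 / 0.06 = 28.21 m/day.
Travel time t = L / v = 521 / 28.21 = 18.47 days.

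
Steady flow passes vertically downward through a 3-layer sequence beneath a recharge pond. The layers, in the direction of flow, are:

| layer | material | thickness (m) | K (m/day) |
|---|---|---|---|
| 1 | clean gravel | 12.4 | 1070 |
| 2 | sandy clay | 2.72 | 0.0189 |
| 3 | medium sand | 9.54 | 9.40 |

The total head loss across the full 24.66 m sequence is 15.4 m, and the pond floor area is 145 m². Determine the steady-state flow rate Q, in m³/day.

15.4

Flow is perpendicular to layering, so the layers act in series and the equivalent K is the thickness-weighted harmonic mean.
Total thickness L = 12.4 + 2.72 + 9.54 = 24.66 m.
Σ(b_i/K_i) = 12.4/1070 + 2.72/0.0189 + 9.54/9.40 = 144.9 d.
K_eq = L / Σ(b_i/K_i) = 24.66 / 144.9 = 0.1701 m/day.
Q = K_eq · A · (Δh/L) = 0.1701 × 145 × (15.4/24.66) = 15.41 m³/day.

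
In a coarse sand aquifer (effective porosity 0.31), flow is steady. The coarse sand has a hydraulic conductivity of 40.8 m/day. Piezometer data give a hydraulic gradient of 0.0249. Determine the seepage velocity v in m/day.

Hydraulic gradient i = 0.0249.
Darcy flux q = K · i = 40.80 × 0.02490 = 1.016 m/day.
Seepage velocity v = q / n_e = 1.016 / 0.31 = 3.277 m/day.

3.28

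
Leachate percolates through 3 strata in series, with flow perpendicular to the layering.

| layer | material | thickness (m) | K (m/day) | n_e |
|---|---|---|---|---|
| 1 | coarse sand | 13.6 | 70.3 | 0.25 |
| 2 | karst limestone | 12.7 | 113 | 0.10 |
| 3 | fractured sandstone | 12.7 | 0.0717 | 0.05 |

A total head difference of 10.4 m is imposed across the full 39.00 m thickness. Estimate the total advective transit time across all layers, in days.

With flow normal to the layers, continuity requires the same specific discharge q through every layer.
Σ(b_i/K_i) = 13.6/70.3 + 12.7/113 + 12.7/0.0717 = 177.4 d.
q = Δh / Σ(b_i/K_i) = 10.4 / 177.4 = 0.05861 m/day.
In each layer the seepage velocity is v_i = q/n_i, so the layer transit time is t_i = b_i·n_i / q:
  layer 1 (coarse sand): t_1 = 13.6 × 0.25 / 0.05861 = 58.01 d
  layer 2 (karst limestone): t_2 = 12.7 × 0.10 / 0.05861 = 21.67 d
  layer 3 (fractured sandstone): t_3 = 12.7 × 0.05 / 0.05861 = 10.83 d
Total t = Σ t_i = 90.51 days.

90.5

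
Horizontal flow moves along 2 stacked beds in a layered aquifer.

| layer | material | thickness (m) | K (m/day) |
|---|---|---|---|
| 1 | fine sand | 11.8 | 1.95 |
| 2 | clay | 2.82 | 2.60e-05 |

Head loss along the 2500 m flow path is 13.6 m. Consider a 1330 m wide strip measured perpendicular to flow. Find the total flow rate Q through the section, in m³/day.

166

Flow is parallel to layering, so each bed carries its own Darcy discharge and the transmissivities add.
Σ(K_i·b_i) = 1.95×11.8 + 2.60e-05×2.82 = 23.01 m²/day.
Hydraulic gradient i = Δh / L = 13.6 / 2500 = 0.005440.
Q = Σ(K_i·b_i) · W · i = 23.01 × 1330 × 0.005440 = 166.5 m³/day.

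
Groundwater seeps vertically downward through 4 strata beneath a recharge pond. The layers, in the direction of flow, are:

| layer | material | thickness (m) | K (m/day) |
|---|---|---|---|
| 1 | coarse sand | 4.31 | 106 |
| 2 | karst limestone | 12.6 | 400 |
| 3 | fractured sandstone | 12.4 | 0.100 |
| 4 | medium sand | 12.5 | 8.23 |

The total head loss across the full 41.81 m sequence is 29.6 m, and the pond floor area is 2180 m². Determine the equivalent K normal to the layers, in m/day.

0.333

Flow is perpendicular to layering, so the layers act in series and the equivalent K is the thickness-weighted harmonic mean.
Total thickness L = 4.31 + 12.6 + 12.4 + 12.5 = 41.81 m.
Σ(b_i/K_i) = 4.31/106 + 12.6/400 + 12.4/0.100 + 12.5/8.23 = 125.6 d.
K_eq = L / Σ(b_i/K_i) = 41.81 / 125.6 = 0.3329 m/day.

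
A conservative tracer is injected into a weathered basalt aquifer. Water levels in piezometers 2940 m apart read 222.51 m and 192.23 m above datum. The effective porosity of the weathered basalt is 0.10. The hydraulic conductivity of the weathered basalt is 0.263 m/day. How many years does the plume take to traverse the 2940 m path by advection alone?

Hydraulic gradient i = (222.51 − 192.23) / 2940 = 30.28 / 2940 = 0.01030.
Darcy flux q = K · i = 0.2630 × 0.01030 = 0.002709 m/day.
Seepage velocity v = q / n_e = 0.002709 / 0.10 = 0.02709 m/day.
Travel time t = L / v = 2940 / 0.02709 = 1.085e+05 days = 297.2 years.

297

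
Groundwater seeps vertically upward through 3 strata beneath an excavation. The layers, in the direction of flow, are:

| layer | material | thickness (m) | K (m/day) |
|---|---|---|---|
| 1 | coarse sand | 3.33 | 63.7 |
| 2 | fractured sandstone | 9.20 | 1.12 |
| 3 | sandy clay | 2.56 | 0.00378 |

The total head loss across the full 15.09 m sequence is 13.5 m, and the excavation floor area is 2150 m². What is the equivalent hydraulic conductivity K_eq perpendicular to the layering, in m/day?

Flow is perpendicular to layering, so the layers act in series and the equivalent K is the thickness-weighted harmonic mean.
Total thickness L = 3.33 + 9.20 + 2.56 = 15.09 m.
Σ(b_i/K_i) = 3.33/63.7 + 9.20/1.12 + 2.56/0.00378 = 685.5 d.
K_eq = L / Σ(b_i/K_i) = 15.09 / 685.5 = 0.02201 m/day.

0.0220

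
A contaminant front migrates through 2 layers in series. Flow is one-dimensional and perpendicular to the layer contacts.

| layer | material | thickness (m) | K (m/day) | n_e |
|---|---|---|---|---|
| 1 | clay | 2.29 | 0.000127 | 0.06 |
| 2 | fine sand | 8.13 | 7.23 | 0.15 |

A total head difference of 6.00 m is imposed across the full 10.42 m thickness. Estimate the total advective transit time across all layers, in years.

11.2

With flow normal to the layers, continuity requires the same specific discharge q through every layer.
Σ(b_i/K_i) = 2.29/0.000127 + 8.13/7.23 = 18033 d.
q = Δh / Σ(b_i/K_i) = 6.00 / 18033 = 0.0003327 m/day.
In each layer the seepage velocity is v_i = q/n_i, so the layer transit time is t_i = b_i·n_i / q:
  layer 1 (clay): t_1 = 2.29 × 0.06 / 0.0003327 = 412.9 d
  layer 2 (fine sand): t_2 = 8.13 × 0.15 / 0.0003327 = 3665 d
Total t = Σ t_i = 4078 days = 11.17 years.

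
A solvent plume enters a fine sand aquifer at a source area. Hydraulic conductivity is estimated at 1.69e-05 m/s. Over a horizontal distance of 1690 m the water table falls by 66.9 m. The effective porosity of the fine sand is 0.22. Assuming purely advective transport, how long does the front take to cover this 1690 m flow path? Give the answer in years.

17.6

Convert K: 1.69e-05 m/s × 86400 = 1.460 m/day.
Hydraulic gradient i = Δh / L = 66.9 / 1690 = 0.03959.
Darcy flux q = K · i = 1.460 × 0.03959 = 0.05780 m/day.
Seepage velocity v = q / n_e = 0.05780 / 0.22 = 0.2627 m/day.
Travel time t = L / v = 1690 / 0.2627 = 6432 days = 17.61 years.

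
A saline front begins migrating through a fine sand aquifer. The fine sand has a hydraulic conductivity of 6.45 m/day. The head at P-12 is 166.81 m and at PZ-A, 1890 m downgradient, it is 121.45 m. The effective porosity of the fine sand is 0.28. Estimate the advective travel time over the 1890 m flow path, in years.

9.36

Hydraulic gradient i = (166.81 − 121.45) / 1890 = 45.36 / 1890 = 0.02400.
Darcy flux q = K · i = 6.450 × 0.02400 = 0.1548 m/day.
Seepage velocity v = q / n_e = 0.1548 / 0.28 = 0.5529 m/day.
Travel time t = L / v = 1890 / 0.5529 = 3419 days = 9.360 years.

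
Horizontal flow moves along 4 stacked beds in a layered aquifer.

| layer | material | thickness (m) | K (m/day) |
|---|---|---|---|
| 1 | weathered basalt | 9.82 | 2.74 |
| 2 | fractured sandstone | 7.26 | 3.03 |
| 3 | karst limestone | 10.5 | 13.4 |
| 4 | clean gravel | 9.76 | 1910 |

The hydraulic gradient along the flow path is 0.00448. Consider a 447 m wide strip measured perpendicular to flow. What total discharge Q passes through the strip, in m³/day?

Flow is parallel to layering, so each bed carries its own Darcy discharge and the transmissivities add.
Σ(K_i·b_i) = 2.74×9.82 + 3.03×7.26 + 13.4×10.5 + 1910×9.76 = 18831 m²/day.
Hydraulic gradient i = 0.00448.
Q = Σ(K_i·b_i) · W · i = 18831 × 447 × 0.004480 = 37711 m³/day.

37700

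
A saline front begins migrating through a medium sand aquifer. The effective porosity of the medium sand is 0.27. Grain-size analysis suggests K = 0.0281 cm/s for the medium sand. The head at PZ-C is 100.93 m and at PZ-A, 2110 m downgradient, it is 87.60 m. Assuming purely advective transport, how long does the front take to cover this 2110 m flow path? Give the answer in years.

10.2

Convert K: 0.0281 cm/s × 864 = 24.28 m/day.
Hydraulic gradient i = (100.93 − 87.60) / 2110 = 13.33 / 2110 = 0.006318.
Darcy flux q = K · i = 24.28 × 0.006318 = 0.1534 m/day.
Seepage velocity v = q / n_e = 0.1534 / 0.27 = 0.5681 m/day.
Travel time t = L / v = 2110 / 0.5681 = 3714 days = 10.17 years.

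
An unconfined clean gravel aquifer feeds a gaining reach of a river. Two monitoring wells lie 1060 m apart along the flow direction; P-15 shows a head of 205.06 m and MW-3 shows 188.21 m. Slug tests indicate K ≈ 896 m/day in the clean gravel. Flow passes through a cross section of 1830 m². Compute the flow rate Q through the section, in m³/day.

Hydraulic gradient i = (205.06 − 188.21) / 1060 = 16.85 / 1060 = 0.01590.
Darcy's law: Q = K · A · i = 896.0 × 1830 × 0.01590 = 26065 m³/day.

26100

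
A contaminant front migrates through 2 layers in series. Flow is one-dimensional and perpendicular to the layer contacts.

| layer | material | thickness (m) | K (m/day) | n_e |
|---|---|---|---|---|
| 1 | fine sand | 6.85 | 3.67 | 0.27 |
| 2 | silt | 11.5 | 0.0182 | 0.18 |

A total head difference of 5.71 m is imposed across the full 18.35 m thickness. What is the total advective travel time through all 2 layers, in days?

With flow normal to the layers, continuity requires the same specific discharge q through every layer.
Σ(b_i/K_i) = 6.85/3.67 + 11.5/0.0182 = 633.7 d.
q = Δh / Σ(b_i/K_i) = 5.71 / 633.7 = 0.009010 m/day.
In each layer the seepage velocity is v_i = q/n_i, so the layer transit time is t_i = b_i·n_i / q:
  layer 1 (fine sand): t_1 = 6.85 × 0.27 / 0.009010 = 205.3 d
  layer 2 (silt): t_2 = 11.5 × 0.18 / 0.009010 = 229.7 d
Total t = Σ t_i = 435.0 days.

435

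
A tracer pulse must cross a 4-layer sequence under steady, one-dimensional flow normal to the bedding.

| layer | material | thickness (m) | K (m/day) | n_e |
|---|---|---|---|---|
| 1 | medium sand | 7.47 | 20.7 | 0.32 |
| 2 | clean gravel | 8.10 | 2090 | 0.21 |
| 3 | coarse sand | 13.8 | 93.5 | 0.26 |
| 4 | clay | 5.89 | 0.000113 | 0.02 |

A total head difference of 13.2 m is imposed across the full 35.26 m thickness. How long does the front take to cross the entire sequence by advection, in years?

84.3

With flow normal to the layers, continuity requires the same specific discharge q through every layer.
Σ(b_i/K_i) = 7.47/20.7 + 8.10/2090 + 13.8/93.5 + 5.89/0.000113 = 52124 d.
q = Δh / Σ(b_i/K_i) = 13.2 / 52124 = 0.0002532 m/day.
In each layer the seepage velocity is v_i = q/n_i, so the layer transit time is t_i = b_i·n_i / q:
  layer 1 (medium sand): t_1 = 7.47 × 0.32 / 0.0002532 = 9439 d
  layer 2 (clean gravel): t_2 = 8.10 × 0.21 / 0.0002532 = 6717 d
  layer 3 (coarse sand): t_3 = 13.8 × 0.26 / 0.0002532 = 14168 d
  layer 4 (clay): t_4 = 5.89 × 0.02 / 0.0002532 = 465.2 d
Total t = Σ t_i = 30790 days = 84.30 years.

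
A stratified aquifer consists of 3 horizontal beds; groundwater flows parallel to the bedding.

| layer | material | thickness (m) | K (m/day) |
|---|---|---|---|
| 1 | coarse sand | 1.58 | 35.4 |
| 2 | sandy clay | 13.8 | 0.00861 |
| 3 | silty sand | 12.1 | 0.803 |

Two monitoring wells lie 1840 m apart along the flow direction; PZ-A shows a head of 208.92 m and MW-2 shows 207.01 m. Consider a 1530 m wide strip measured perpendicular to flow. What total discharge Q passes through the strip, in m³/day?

Flow is parallel to layering, so each bed carries its own Darcy discharge and the transmissivities add.
Σ(K_i·b_i) = 35.4×1.58 + 0.00861×13.8 + 0.803×12.1 = 65.77 m²/day.
Hydraulic gradient i = (208.92 − 207.01) / 1840 = 1.91 / 1840 = 0.001038.
Q = Σ(K_i·b_i) · W · i = 65.77 × 1530 × 0.001038 = 104.5 m³/day.

104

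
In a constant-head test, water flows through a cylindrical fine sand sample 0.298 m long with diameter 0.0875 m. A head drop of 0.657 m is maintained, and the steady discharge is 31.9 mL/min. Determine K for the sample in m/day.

3.46

Cross-sectional area A = π·(d/2)² = π × (0.0875/2)² = 0.006013 m².
Convert discharge: 31.9 mL/min = 5.317e-07 m³/s.
Darcy's law rearranged: K = Q·L / (A·Δh) = 5.317e-07 × 0.298 / (0.006013 × 0.657) = 4.010e-05 m/s = 3.465 m/day.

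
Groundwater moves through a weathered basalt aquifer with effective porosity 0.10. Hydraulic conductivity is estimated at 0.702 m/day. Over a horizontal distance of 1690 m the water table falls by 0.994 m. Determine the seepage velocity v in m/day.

Hydraulic gradient i = Δh / L = 0.994 / 1690 = 0.0005882.
Darcy flux q = K · i = 0.7020 × 0.0005882 = 0.0004129 m/day.
Seepage velocity v = q / n_e = 0.0004129 / 0.10 = 0.004129 m/day.

0.00413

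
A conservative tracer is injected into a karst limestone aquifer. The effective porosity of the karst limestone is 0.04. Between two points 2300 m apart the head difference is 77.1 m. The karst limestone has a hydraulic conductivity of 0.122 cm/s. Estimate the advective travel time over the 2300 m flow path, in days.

Convert K: 0.122 cm/s × 864 = 105.4 m/day.
Hydraulic gradient i = Δh / L = 77.1 / 2300 = 0.03352.
Darcy flux q = K · i = 105.4 × 0.03352 = 3.533 m/day.
Seepage velocity v = q / n_e = 3.533 / 0.04 = 88.34 m/day.
Travel time t = L / v = 2300 / 88.34 = 26.04 days.

26.0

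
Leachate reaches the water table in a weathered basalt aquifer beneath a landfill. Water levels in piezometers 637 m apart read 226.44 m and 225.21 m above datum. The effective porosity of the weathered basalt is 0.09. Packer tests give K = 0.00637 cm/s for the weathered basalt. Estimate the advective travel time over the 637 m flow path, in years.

14.8

Convert K: 0.00637 cm/s × 864 = 5.504 m/day.
Hydraulic gradient i = (226.44 − 225.21) / 637 = 1.23 / 637 = 0.001931.
Darcy flux q = K · i = 5.504 × 0.001931 = 0.01063 m/day.
Seepage velocity v = q / n_e = 0.01063 / 0.09 = 0.1181 m/day.
Travel time t = L / v = 637 / 0.1181 = 5395 days = 14.77 years.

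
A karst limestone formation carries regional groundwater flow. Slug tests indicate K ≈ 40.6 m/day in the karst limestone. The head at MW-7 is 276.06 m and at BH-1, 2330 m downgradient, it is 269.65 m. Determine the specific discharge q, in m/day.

0.112

Hydraulic gradient i = (276.06 − 269.65) / 2330 = 6.41 / 2330 = 0.002751.
Specific discharge q = K · i = 40.60 × 0.002751 = 0.1117 m/day.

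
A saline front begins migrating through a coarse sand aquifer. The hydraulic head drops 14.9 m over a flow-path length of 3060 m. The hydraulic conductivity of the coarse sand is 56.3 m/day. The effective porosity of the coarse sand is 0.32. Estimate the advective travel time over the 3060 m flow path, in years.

9.78

Hydraulic gradient i = Δh / L = 14.9 / 3060 = 0.004869.
Darcy flux q = K · i = 56.30 × 0.004869 = 0.2741 m/day.
Seepage velocity v = q / n_e = 0.2741 / 0.32 = 0.8567 m/day.
Travel time t = L / v = 3060 / 0.8567 = 3572 days = 9.779 years.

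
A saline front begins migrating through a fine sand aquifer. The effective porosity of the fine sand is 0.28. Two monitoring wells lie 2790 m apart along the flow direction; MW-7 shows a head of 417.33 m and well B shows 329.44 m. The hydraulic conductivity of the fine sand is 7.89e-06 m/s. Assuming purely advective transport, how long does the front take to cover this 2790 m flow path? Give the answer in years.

99.6

Convert K: 7.89e-06 m/s × 86400 = 0.6817 m/day.
Hydraulic gradient i = (417.33 − 329.44) / 2790 = 87.89 / 2790 = 0.03150.
Darcy flux q = K · i = 0.6817 × 0.03150 = 0.02147 m/day.
Seepage velocity v = q / n_e = 0.02147 / 0.28 = 0.07670 m/day.
Travel time t = L / v = 2790 / 0.07670 = 36378 days = 99.60 years.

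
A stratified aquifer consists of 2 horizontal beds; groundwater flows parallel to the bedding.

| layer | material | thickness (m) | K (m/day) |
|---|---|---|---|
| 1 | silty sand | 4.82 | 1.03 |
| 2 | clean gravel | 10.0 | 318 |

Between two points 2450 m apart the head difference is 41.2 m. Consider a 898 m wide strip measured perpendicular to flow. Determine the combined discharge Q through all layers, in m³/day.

48100

Flow is parallel to layering, so each bed carries its own Darcy discharge and the transmissivities add.
Σ(K_i·b_i) = 1.03×4.82 + 318×10.0 = 3185 m²/day.
Hydraulic gradient i = Δh / L = 41.2 / 2450 = 0.01682.
Q = Σ(K_i·b_i) · W · i = 3185 × 898 × 0.01682 = 48096 m³/day.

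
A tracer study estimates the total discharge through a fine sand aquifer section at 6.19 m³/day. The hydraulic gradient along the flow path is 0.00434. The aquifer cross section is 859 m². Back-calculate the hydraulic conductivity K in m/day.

Hydraulic gradient i = 0.00434.
From Q = K·A·i, K = Q / (A·i) = 6.19 / (859.0 × 0.004340) = 1.660 m/day.

1.66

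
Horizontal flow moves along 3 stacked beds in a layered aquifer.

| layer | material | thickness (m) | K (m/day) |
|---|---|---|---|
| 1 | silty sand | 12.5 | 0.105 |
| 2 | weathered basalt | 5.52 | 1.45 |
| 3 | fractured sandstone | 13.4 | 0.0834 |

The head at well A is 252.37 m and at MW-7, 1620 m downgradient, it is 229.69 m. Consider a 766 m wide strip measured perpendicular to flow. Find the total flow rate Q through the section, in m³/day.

Flow is parallel to layering, so each bed carries its own Darcy discharge and the transmissivities add.
Σ(K_i·b_i) = 0.105×12.5 + 1.45×5.52 + 0.0834×13.4 = 10.43 m²/day.
Hydraulic gradient i = (252.37 − 229.69) / 1620 = 22.68 / 1620 = 0.01400.
Q = Σ(K_i·b_i) · W · i = 10.43 × 766 × 0.01400 = 111.9 m³/day.

112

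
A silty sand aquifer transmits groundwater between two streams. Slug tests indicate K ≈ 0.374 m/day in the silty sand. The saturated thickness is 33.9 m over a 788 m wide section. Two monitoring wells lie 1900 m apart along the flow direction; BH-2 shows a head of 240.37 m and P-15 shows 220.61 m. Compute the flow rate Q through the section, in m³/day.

Cross-sectional area A = 788 × 33.9 = 26713 m².
Hydraulic gradient i = (240.37 − 220.61) / 1900 = 19.76 / 1900 = 0.01040.
Darcy's law: Q = K · A · i = 0.3740 × 26713 × 0.01040 = 103.9 m³/day.

104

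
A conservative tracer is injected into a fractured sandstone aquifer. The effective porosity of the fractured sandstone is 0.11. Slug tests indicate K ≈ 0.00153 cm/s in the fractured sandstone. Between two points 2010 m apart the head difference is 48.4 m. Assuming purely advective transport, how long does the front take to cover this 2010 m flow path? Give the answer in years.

19.0

Convert K: 0.00153 cm/s × 864 = 1.322 m/day.
Hydraulic gradient i = Δh / L = 48.4 / 2010 = 0.02408.
Darcy flux q = K · i = 1.322 × 0.02408 = 0.03183 m/day.
Seepage velocity v = q / n_e = 0.03183 / 0.11 = 0.2894 m/day.
Travel time t = L / v = 2010 / 0.2894 = 6946 days = 19.02 years.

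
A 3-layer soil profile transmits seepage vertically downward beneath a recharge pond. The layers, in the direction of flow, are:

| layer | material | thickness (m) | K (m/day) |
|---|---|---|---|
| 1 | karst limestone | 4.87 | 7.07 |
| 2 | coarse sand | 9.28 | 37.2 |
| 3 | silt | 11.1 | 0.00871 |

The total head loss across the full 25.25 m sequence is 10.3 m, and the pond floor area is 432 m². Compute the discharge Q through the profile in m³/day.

Flow is perpendicular to layering, so the layers act in series and the equivalent K is the thickness-weighted harmonic mean.
Total thickness L = 4.87 + 9.28 + 11.1 = 25.25 m.
Σ(b_i/K_i) = 4.87/7.07 + 9.28/37.2 + 11.1/0.00871 = 1275 d.
K_eq = L / Σ(b_i/K_i) = 25.25 / 1275 = 0.01980 m/day.
Q = K_eq · A · (Δh/L) = 0.01980 × 432 × (10.3/25.25) = 3.489 m³/day.

3.49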